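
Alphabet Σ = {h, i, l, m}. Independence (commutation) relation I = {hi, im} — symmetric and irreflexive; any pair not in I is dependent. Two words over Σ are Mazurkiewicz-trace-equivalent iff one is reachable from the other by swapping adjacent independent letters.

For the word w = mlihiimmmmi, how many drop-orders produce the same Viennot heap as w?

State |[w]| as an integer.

126

piece 0:m — minimal
piece 1:l rests on {0:m}
piece 2:i rests on {1:l}
piece 3:h rests on {1:l}
piece 4:i rests on {2:i}
piece 5:i rests on {4:i}
piece 6:m rests on {3:h}
piece 7:m rests on {6:m}
piece 8:m rests on {7:m}
piece 9:m rests on {8:m}
piece 10:i rests on {5:i}
minimal pieces: {0:m}
ways to finish when only these pieces remain (= sum over removing one remaining piece with nothing left below it):
  1 left: {9}→1  {10}→1
  2 left: {5,10}→1  {8,9}→1  {9,10}→2
  3 left: {4,5,10}→1  {5,9,10}→3  {7,8,9}→1  {8,9,10}→3
  4 left: {2,4,5,10}→1  {4,5,9,10}→4  {5,8,9,10}→6  {6,7,8,9}→1  {7,8,9,10}→4
  5 left: {2,4,5,9,10}→5  {3,6,7,8,9}→1  {4,5,8,9,10}→10  {5,7,8,9,10}→10  {6,7,8,9,10}→5
  6 left: {2,4,5,8,9,10}→15  {3,6,7,8,9,10}→6  {4,5,7,8,9,10}→20  {5,6,7,8,9,10}→15
  7 left: {2,4,5,7,8,9,10}→35  {3,5,6,7,8,9,10}→21  {4,5,6,7,8,9,10}→35
  8 left: {2,4,5,6,7,8,9,10}→70  {3,4,5,6,7,8,9,10}→56
  9 left: {2,3,4,5,6,7,8,9,10}→126
  placing 0:m first → 126 extensions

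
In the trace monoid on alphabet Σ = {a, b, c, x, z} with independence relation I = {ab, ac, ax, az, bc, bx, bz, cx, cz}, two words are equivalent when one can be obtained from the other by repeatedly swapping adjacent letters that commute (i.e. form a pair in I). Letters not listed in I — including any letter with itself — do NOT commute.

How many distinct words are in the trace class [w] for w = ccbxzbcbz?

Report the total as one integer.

1680

piece 0:c — minimal
piece 1:c rests on {0:c}
piece 2:b — minimal
piece 3:x — minimal
piece 4:z rests on {3:x}
piece 5:b rests on {2:b}
piece 6:c rests on {1:c}
piece 7:b rests on {5:b}
piece 8:z rests on {4:z}
minimal pieces: {0:c, 2:b, 3:x}
ways to finish when only these pieces remain (= sum over removing one remaining piece with nothing left below it):
  1 left: {6}→1  {7}→1  {8}→1
  2 left: {1,6}→1  {4,8}→1  {5,7}→1  {6,7}→2  {6,8}→2  {7,8}→2
  3 left: {0,1,6}→1  {1,6,7}→3  {1,6,8}→3  {2,5,7}→1  {3,4,8}→1  {4,6,8}→3  {4,7,8}→3  {5,6,7}→3  {5,7,8}→3  {6,7,8}→6
  4 left: {0,1,6,7}→4  {0,1,6,8}→4  {1,4,6,8}→6  {1,5,6,7}→6  {1,6,7,8}→12  {2,5,6,7}→4  {2,5,7,8}→4  {3,4,6,8}→4  {3,4,7,8}→4  {4,5,7,8}→6  {4,6,7,8}→12  {5,6,7,8}→12
  5 left: {0,1,4,6,8}→10  {0,1,5,6,7}→10  {0,1,6,7,8}→20  {1,2,5,6,7}→10  {1,3,4,6,8}→10  {1,4,6,7,8}→30  {1,5,6,7,8}→30  {2,4,5,7,8}→10  {2,5,6,7,8}→20  {3,4,5,7,8}→10  {3,4,6,7,8}→20  {4,5,6,7,8}→30
  6 left: {0,1,2,5,6,7}→20  {0,1,3,4,6,8}→20  {0,1,4,6,7,8}→60  {0,1,5,6,7,8}→60  {1,2,5,6,7,8}→60  {1,3,4,6,7,8}→60  {1,4,5,6,7,8}→90  {2,3,4,5,7,8}→20  {2,4,5,6,7,8}→60  {3,4,5,6,7,8}→60
  7 left: {0,1,2,5,6,7,8}→140  {0,1,3,4,6,7,8}→140  {0,1,4,5,6,7,8}→210  {1,2,4,5,6,7,8}→210  {1,3,4,5,6,7,8}→210  {2,3,4,5,6,7,8}→140
  placing 0:c first → 560 extensions
  placing 2:b first → 560 extensions
  placing 3:x first → 560 extensions
total linear extensions = 1680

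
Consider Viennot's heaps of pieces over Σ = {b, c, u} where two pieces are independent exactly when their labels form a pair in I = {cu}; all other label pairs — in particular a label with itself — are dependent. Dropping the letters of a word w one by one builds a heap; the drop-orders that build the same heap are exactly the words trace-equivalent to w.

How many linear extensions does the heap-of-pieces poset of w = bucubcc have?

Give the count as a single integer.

3

drop 0:b onto floor
drop 1:u onto {0:b}
drop 2:c onto {0:b}
drop 3:u onto {1:u}
drop 4:b onto {2:c, 3:u}
drop 5:c onto {4:b}
drop 6:c onto {5:c}
ground layer = {0:b}
drop-orders for the pieces not yet dropped (sum over which currently-grounded one goes next):
  1 to go: {6} 1
  2 to go: {5,6} 1
  3 to go: {4,5,6} 1
  4 to go: {2,4,5,6} 1  {3,4,5,6} 1
  5 to go: {1,3,4,5,6} 1  {2,3,4,5,6} 2
  if 0:b drops first: 3 orders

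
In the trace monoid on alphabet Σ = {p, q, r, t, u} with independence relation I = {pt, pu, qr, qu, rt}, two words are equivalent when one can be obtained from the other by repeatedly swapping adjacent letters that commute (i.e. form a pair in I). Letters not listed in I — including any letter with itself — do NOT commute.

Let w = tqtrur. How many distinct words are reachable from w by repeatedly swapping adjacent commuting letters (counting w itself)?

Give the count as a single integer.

4

drop 0:t onto floor
drop 1:q onto {0:t}
drop 2:t onto {1:q}
drop 3:r onto floor
drop 4:u onto {2:t, 3:r}
drop 5:r onto {4:u}
ground layer = {0:t, 3:r}
drop-orders for the pieces not yet dropped (sum over which currently-grounded one goes next):
  1 to go: {5} 1
  2 to go: {4,5} 1
  3 to go: {2,4,5} 1  {3,4,5} 1
  4 to go: {1,2,4,5} 1  {2,3,4,5} 2
  if 0:t drops first: 3 orders
  if 3:r drops first: 1 orders
heap linearizations: 4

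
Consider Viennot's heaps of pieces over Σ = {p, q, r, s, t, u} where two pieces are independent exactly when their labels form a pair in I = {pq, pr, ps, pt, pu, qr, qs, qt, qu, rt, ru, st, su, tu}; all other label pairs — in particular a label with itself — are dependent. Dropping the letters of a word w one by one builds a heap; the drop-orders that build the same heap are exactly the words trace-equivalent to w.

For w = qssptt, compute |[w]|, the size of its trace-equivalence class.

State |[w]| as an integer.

180

0(q) covers ∅
1(s) covers ∅
2(s) covers 1:s
3(p) covers ∅
4(t) covers ∅
5(t) covers 4:t
floor of heap: 0:q, 1:s, 3:p, 4:t
completions by unplaced set U, small U first (add the entries for U minus each lowest piece of U):
  |U|=1: {0}:1  {2}:1  {3}:1  {5}:1
  |U|=2: {0,2}:2  {0,3}:2  {0,5}:2  {1,2}:1  {2,3}:2  {2,5}:2  {3,5}:2  {4,5}:1
  |U|=3: {0,1,2}:3  {0,2,3}:6  {0,2,5}:6  {0,3,5}:6  {0,4,5}:3  {1,2,3}:3  {1,2,5}:3  {2,3,5}:6  {2,4,5}:3  {3,4,5}:3
  |U|=4: {0,1,2,3}:12  {0,1,2,5}:12  {0,2,3,5}:24  {0,2,4,5}:12  {0,3,4,5}:12  {1,2,3,5}:12  {1,2,4,5}:6  {2,3,4,5}:12
  start at 0(q): 30
  start at 1(s): 60
  start at 3(p): 30
  start at 4(t): 60
sum over floor = 180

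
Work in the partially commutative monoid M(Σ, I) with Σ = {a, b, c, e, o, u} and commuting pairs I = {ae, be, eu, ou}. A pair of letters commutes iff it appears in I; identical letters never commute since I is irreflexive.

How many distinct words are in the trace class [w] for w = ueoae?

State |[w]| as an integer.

piece 0:u — minimal
piece 1:e — minimal
piece 2:o rests on {1:e}
piece 3:a rests on {0:u, 2:o}
piece 4:e rests on {2:o}
minimal pieces: {0:u, 1:e}
ways to finish when only these pieces remain (= sum over removing one remaining piece with nothing left below it):
  1 left: {3}→1  {4}→1
  2 left: {0,3}→1  {3,4}→2
  3 left: {0,3,4}→3  {2,3,4}→2
  placing 0:u first → 2 extensions
  placing 1:e first → 5 extensions
total linear extensions = 7

7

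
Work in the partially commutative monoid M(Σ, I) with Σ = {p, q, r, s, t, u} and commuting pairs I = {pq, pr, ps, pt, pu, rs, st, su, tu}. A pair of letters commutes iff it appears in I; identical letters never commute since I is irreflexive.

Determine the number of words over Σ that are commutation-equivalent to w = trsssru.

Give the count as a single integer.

35

0(t) covers ∅
1(r) covers 0:t
2(s) covers ∅
3(s) covers 2:s
4(s) covers 3:s
5(r) covers 1:r
6(u) covers 5:r
floor of heap: 0:t, 2:s
completions by unplaced set U, small U first (add the entries for U minus each lowest piece of U):
  |U|=1: {4}:1  {6}:1
  |U|=2: {3,4}:1  {4,6}:2  {5,6}:1
  |U|=3: {1,5,6}:1  {2,3,4}:1  {3,4,6}:3  {4,5,6}:3
  |U|=4: {0,1,5,6}:1  {1,4,5,6}:4  {2,3,4,6}:4  {3,4,5,6}:6
  |U|=5: {0,1,4,5,6}:5  {1,3,4,5,6}:10  {2,3,4,5,6}:10
  start at 0(t): 20
  start at 2(s): 15
sum over floor = 35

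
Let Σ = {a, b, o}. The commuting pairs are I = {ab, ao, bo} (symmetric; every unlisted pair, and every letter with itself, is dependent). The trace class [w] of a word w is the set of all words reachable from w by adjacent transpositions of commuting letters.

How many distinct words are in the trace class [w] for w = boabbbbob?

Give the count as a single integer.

drop 0:b onto floor
drop 1:o onto floor
drop 2:a onto floor
drop 3:b onto {0:b}
drop 4:b onto {3:b}
drop 5:b onto {4:b}
drop 6:b onto {5:b}
drop 7:o onto {1:o}
drop 8:b onto {6:b}
ground layer = {0:b, 1:o, 2:a}
drop-orders for the pieces not yet dropped (sum over which currently-grounded one goes next):
  1 to go: {2} 1  {7} 1  {8} 1
  2 to go: {1,7} 1  {2,7} 2  {2,8} 2  {6,8} 1  {7,8} 2
  3 to go: {1,2,7} 3  {1,7,8} 3  {2,6,8} 3  {2,7,8} 6  {5,6,8} 1  {6,7,8} 3
  4 to go: {1,2,7,8} 12  {1,6,7,8} 6  {2,5,6,8} 4  {2,6,7,8} 12  {4,5,6,8} 1  {5,6,7,8} 4
  5 to go: {1,2,6,7,8} 30  {1,5,6,7,8} 10  {2,4,5,6,8} 5  {2,5,6,7,8} 20  {3,4,5,6,8} 1  {4,5,6,7,8} 5
  6 to go: {0,3,4,5,6,8} 1  {1,2,5,6,7,8} 60  {1,4,5,6,7,8} 15  {2,3,4,5,6,8} 6  {2,4,5,6,7,8} 30  {3,4,5,6,7,8} 6
  7 to go: {0,2,3,4,5,6,8} 7  {0,3,4,5,6,7,8} 7  {1,2,4,5,6,7,8} 105  {1,3,4,5,6,7,8} 21  {2,3,4,5,6,7,8} 42
  if 0:b drops first: 168 orders
  if 1:o drops first: 56 orders
  if 2:a drops first: 28 orders
heap linearizations: 252

252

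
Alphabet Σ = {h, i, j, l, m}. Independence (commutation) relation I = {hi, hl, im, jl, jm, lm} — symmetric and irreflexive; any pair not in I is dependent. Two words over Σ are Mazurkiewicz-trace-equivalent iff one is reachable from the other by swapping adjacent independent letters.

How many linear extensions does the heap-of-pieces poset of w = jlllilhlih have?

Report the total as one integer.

100

#0=j has no predecessor
#1=l has no predecessor
#2=l depends on [1:l]
#3=l depends on [2:l]
#4=i depends on [0:j, 3:l]
#5=l depends on [4:i]
#6=h depends on [0:j]
#7=l depends on [5:l]
#8=i depends on [7:l]
#9=h depends on [6:h]
sources: [0:j, 1:l]
N(rest) = Σ N(rest − s) over sources s of rest; N(one piece) = 1:
  size 1 → [8]=1  [9]=1
  size 2 → [6,9]=1  [7,8]=1  [8,9]=2
  size 3 → [5,7,8]=1  [6,8,9]=3  [7,8,9]=3
  size 4 → [4,5,7,8]=1  [5,7,8,9]=4  [6,7,8,9]=6
  size 5 → [3,4,5,7,8]=1  [4,5,7,8,9]=5  [5,6,7,8,9]=10
  size 6 → [2,3,4,5,7,8]=1  [3,4,5,7,8,9]=6  [4,5,6,7,8,9]=15
  size 7 → [0,4,5,6,7,8,9]=15  [1,2,3,4,5,7,8]=1  [2,3,4,5,7,8,9]=7  [3,4,5,6,7,8,9]=21
  size 8 → [0,3,4,5,6,7,8,9]=36  [1,2,3,4,5,7,8,9]=8  [2,3,4,5,6,7,8,9]=28
  first=0(j) contributes 36
  first=1(l) contributes 64
|[w]| = 100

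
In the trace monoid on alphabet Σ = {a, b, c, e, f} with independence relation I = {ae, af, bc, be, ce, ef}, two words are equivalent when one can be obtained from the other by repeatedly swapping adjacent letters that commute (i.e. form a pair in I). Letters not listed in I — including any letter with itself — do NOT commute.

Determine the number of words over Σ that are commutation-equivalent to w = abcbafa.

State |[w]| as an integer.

9

0(a) covers ∅
1(b) covers 0:a
2(c) covers 0:a
3(b) covers 1:b
4(a) covers 2:c, 3:b
5(f) covers 2:c, 3:b
6(a) covers 4:a
floor of heap: 0:a
completions by unplaced set U, small U first (add the entries for U minus each lowest piece of U):
  |U|=1: {5}:1  {6}:1
  |U|=2: {4,6}:1  {5,6}:2
  |U|=3: {4,5,6}:3
  |U|=4: {2,4,5,6}:3  {3,4,5,6}:3
  |U|=5: {1,3,4,5,6}:3  {2,3,4,5,6}:6
  start at 0(a): 9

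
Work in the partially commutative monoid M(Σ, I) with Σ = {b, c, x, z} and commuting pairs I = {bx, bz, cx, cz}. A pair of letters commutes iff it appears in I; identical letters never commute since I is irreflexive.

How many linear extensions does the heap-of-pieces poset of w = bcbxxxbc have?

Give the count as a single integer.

#0=b has no predecessor
#1=c depends on [0:b]
#2=b depends on [1:c]
#3=x has no predecessor
#4=x depends on [3:x]
#5=x depends on [4:x]
#6=b depends on [2:b]
#7=c depends on [6:b]
sources: [0:b, 3:x]
N(rest) = Σ N(rest − s) over sources s of rest; N(one piece) = 1:
  size 1 → [5]=1  [7]=1
  size 2 → [4,5]=1  [5,7]=2  [6,7]=1
  size 3 → [2,6,7]=1  [3,4,5]=1  [4,5,7]=3  [5,6,7]=3
  size 4 → [1,2,6,7]=1  [2,5,6,7]=4  [3,4,5,7]=4  [4,5,6,7]=6
  size 5 → [0,1,2,6,7]=1  [1,2,5,6,7]=5  [2,4,5,6,7]=10  [3,4,5,6,7]=10
  size 6 → [0,1,2,5,6,7]=6  [1,2,4,5,6,7]=15  [2,3,4,5,6,7]=20
  first=0(b) contributes 35
  first=3(x) contributes 21
|[w]| = 56

56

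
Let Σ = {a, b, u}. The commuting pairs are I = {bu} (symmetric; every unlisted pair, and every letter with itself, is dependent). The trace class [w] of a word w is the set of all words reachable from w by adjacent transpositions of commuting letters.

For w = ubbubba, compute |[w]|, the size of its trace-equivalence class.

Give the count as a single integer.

15

#0=u has no predecessor
#1=b has no predecessor
#2=b depends on [1:b]
#3=u depends on [0:u]
#4=b depends on [2:b]
#5=b depends on [4:b]
#6=a depends on [3:u, 5:b]
sources: [0:u, 1:b]
N(rest) = Σ N(rest − s) over sources s of rest; N(one piece) = 1:
  size 1 → [6]=1
  size 2 → [3,6]=1  [5,6]=1
  size 3 → [0,3,6]=1  [3,5,6]=2  [4,5,6]=1
  size 4 → [0,3,5,6]=3  [2,4,5,6]=1  [3,4,5,6]=3
  size 5 → [0,3,4,5,6]=6  [1,2,4,5,6]=1  [2,3,4,5,6]=4
  first=0(u) contributes 5
  first=1(b) contributes 10
|[w]| = 15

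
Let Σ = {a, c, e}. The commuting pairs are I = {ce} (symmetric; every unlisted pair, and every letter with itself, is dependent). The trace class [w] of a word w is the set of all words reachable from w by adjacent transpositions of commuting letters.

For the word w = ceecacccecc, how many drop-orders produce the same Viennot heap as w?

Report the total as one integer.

36

drop 0:c onto floor
drop 1:e onto floor
drop 2:e onto {1:e}
drop 3:c onto {0:c}
drop 4:a onto {2:e, 3:c}
drop 5:c onto {4:a}
drop 6:c onto {5:c}
drop 7:c onto {6:c}
drop 8:e onto {4:a}
drop 9:c onto {7:c}
drop 10:c onto {9:c}
ground layer = {0:c, 1:e}
drop-orders for the pieces not yet dropped (sum over which currently-grounded one goes next):
  1 to go: {8} 1  {10} 1
  2 to go: {8,10} 2  {9,10} 1
  3 to go: {7,9,10} 1  {8,9,10} 3
  4 to go: {6,7,9,10} 1  {7,8,9,10} 4
  5 to go: {5,6,7,9,10} 1  {6,7,8,9,10} 5
  6 to go: {5,6,7,8,9,10} 6
  7 to go: {4,5,6,7,8,9,10} 6
  8 to go: {2,4,5,6,7,8,9,10} 6  {3,4,5,6,7,8,9,10} 6
  9 to go: {0,3,4,5,6,7,8,9,10} 6  {1,2,4,5,6,7,8,9,10} 6  {2,3,4,5,6,7,8,9,10} 12
  if 0:c drops first: 18 orders
  if 1:e drops first: 18 orders
heap linearizations: 36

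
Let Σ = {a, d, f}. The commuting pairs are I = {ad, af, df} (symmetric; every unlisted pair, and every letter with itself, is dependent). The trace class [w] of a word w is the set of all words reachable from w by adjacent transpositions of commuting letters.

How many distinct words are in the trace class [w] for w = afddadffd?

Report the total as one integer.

1260

0(a) covers ∅
1(f) covers ∅
2(d) covers ∅
3(d) covers 2:d
4(a) covers 0:a
5(d) covers 3:d
6(f) covers 1:f
7(f) covers 6:f
8(d) covers 5:d
floor of heap: 0:a, 1:f, 2:d
completions by unplaced set U, small U first (add the entries for U minus each lowest piece of U):
  |U|=1: {4}:1  {7}:1  {8}:1
  |U|=2: {0,4}:1  {4,7}:2  {4,8}:2  {5,8}:1  {6,7}:1  {7,8}:2
  |U|=3: {0,4,7}:3  {0,4,8}:3  {1,6,7}:1  {3,5,8}:1  {4,5,8}:3  {4,6,7}:3  {4,7,8}:6  {5,7,8}:3  {6,7,8}:3
  |U|=4: {0,4,5,8}:6  {0,4,6,7}:6  {0,4,7,8}:12  {1,4,6,7}:4  {1,6,7,8}:4  {2,3,5,8}:1  {3,4,5,8}:4  {3,5,7,8}:4  {4,5,7,8}:12  {4,6,7,8}:12  {5,6,7,8}:6
  |U|=5: {0,1,4,6,7}:10  {0,3,4,5,8}:10  {0,4,5,7,8}:30  {0,4,6,7,8}:30  {1,4,6,7,8}:20  {1,5,6,7,8}:10  {2,3,4,5,8}:5  {2,3,5,7,8}:5  {3,4,5,7,8}:20  {3,5,6,7,8}:10  {4,5,6,7,8}:30
  |U|=6: {0,1,4,6,7,8}:60  {0,2,3,4,5,8}:15  {0,3,4,5,7,8}:60  {0,4,5,6,7,8}:90  {1,3,5,6,7,8}:20  {1,4,5,6,7,8}:60  {2,3,4,5,7,8}:30  {2,3,5,6,7,8}:15  {3,4,5,6,7,8}:60
  |U|=7: {0,1,4,5,6,7,8}:210  {0,2,3,4,5,7,8}:105  {0,3,4,5,6,7,8}:210  {1,2,3,5,6,7,8}:35  {1,3,4,5,6,7,8}:140  {2,3,4,5,6,7,8}:105
  start at 0(a): 280
  start at 1(f): 420
  start at 2(d): 560
sum over floor = 1260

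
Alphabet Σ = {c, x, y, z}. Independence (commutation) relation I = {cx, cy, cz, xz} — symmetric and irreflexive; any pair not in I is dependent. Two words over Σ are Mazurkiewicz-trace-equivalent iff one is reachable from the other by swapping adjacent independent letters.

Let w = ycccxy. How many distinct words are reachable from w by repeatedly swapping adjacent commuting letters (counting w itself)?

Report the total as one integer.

20

0(y) covers ∅
1(c) covers ∅
2(c) covers 1:c
3(c) covers 2:c
4(x) covers 0:y
5(y) covers 4:x
floor of heap: 0:y, 1:c
completions by unplaced set U, small U first (add the entries for U minus each lowest piece of U):
  |U|=1: {3}:1  {5}:1
  |U|=2: {2,3}:1  {3,5}:2  {4,5}:1
  |U|=3: {0,4,5}:1  {1,2,3}:1  {2,3,5}:3  {3,4,5}:3
  |U|=4: {0,3,4,5}:4  {1,2,3,5}:4  {2,3,4,5}:6
  start at 0(y): 10
  start at 1(c): 10
sum over floor = 20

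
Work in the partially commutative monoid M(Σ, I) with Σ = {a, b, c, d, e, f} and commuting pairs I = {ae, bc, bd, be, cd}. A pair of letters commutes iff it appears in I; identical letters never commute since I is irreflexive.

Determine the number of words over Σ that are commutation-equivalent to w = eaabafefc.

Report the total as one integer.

drop 0:e onto floor
drop 1:a onto floor
drop 2:a onto {1:a}
drop 3:b onto {2:a}
drop 4:a onto {3:b}
drop 5:f onto {0:e, 4:a}
drop 6:e onto {5:f}
drop 7:f onto {6:e}
drop 8:c onto {7:f}
ground layer = {0:e, 1:a}
drop-orders for the pieces not yet dropped (sum over which currently-grounded one goes next):
  1 to go: {8} 1
  2 to go: {7,8} 1
  3 to go: {6,7,8} 1
  4 to go: {5,6,7,8} 1
  5 to go: {0,5,6,7,8} 1  {4,5,6,7,8} 1
  6 to go: {0,4,5,6,7,8} 2  {3,4,5,6,7,8} 1
  7 to go: {0,3,4,5,6,7,8} 3  {2,3,4,5,6,7,8} 1
  if 0:e drops first: 1 orders
  if 1:a drops first: 4 orders
heap linearizations: 5

5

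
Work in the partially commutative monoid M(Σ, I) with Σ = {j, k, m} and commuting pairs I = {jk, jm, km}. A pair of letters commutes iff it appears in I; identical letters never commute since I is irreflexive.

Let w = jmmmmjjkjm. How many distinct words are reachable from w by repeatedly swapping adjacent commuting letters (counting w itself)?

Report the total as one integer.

1260

#0=j has no predecessor
#1=m has no predecessor
#2=m depends on [1:m]
#3=m depends on [2:m]
#4=m depends on [3:m]
#5=j depends on [0:j]
#6=j depends on [5:j]
#7=k has no predecessor
#8=j depends on [6:j]
#9=m depends on [4:m]
sources: [0:j, 1:m, 7:k]
N(rest) = Σ N(rest − s) over sources s of rest; N(one piece) = 1:
  size 1 → [7]=1  [8]=1  [9]=1
  size 2 → [4,9]=1  [6,8]=1  [7,8]=2  [7,9]=2  [8,9]=2
  size 3 → [3,4,9]=1  [4,7,9]=3  [4,8,9]=3  [5,6,8]=1  [6,7,8]=3  [6,8,9]=3  [7,8,9]=6
  size 4 → [0,5,6,8]=1  [2,3,4,9]=1  [3,4,7,9]=4  [3,4,8,9]=4  [4,6,8,9]=6  [4,7,8,9]=12  [5,6,7,8]=4  [5,6,8,9]=4  [6,7,8,9]=12
  size 5 → [0,5,6,7,8]=5  [0,5,6,8,9]=5  [1,2,3,4,9]=1  [2,3,4,7,9]=5  [2,3,4,8,9]=5  [3,4,6,8,9]=10  [3,4,7,8,9]=20  [4,5,6,8,9]=10  [4,6,7,8,9]=30  [5,6,7,8,9]=20
  size 6 → [0,4,5,6,8,9]=15  [0,5,6,7,8,9]=30  [1,2,3,4,7,9]=6  [1,2,3,4,8,9]=6  [2,3,4,6,8,9]=15  [2,3,4,7,8,9]=30  [3,4,5,6,8,9]=20  [3,4,6,7,8,9]=60  [4,5,6,7,8,9]=60
  size 7 → [0,3,4,5,6,8,9]=35  [0,4,5,6,7,8,9]=105  [1,2,3,4,6,8,9]=21  [1,2,3,4,7,8,9]=42  [2,3,4,5,6,8,9]=35  [2,3,4,6,7,8,9]=105  [3,4,5,6,7,8,9]=140
  size 8 → [0,2,3,4,5,6,8,9]=70  [0,3,4,5,6,7,8,9]=280  [1,2,3,4,5,6,8,9]=56  [1,2,3,4,6,7,8,9]=168  [2,3,4,5,6,7,8,9]=280
  first=0(j) contributes 504
  first=1(m) contributes 630
  first=7(k) contributes 126
|[w]| = 1260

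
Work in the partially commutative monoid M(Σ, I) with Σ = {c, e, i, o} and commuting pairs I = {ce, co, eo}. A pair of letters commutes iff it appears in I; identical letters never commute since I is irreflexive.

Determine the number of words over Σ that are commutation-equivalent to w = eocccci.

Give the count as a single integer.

30

drop 0:e onto floor
drop 1:o onto floor
drop 2:c onto floor
drop 3:c onto {2:c}
drop 4:c onto {3:c}
drop 5:c onto {4:c}
drop 6:i onto {0:e, 1:o, 5:c}
ground layer = {0:e, 1:o, 2:c}
drop-orders for the pieces not yet dropped (sum over which currently-grounded one goes next):
  1 to go: {6} 1
  2 to go: {0,6} 1  {1,6} 1  {5,6} 1
  3 to go: {0,1,6} 2  {0,5,6} 2  {1,5,6} 2  {4,5,6} 1
  4 to go: {0,1,5,6} 6  {0,4,5,6} 3  {1,4,5,6} 3  {3,4,5,6} 1
  5 to go: {0,1,4,5,6} 12  {0,3,4,5,6} 4  {1,3,4,5,6} 4  {2,3,4,5,6} 1
  if 0:e drops first: 5 orders
  if 1:o drops first: 5 orders
  if 2:c drops first: 20 orders
heap linearizations: 30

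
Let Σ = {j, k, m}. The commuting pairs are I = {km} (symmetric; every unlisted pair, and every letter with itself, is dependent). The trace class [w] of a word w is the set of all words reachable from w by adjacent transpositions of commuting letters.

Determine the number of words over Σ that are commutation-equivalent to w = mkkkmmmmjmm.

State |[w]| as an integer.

#0=m has no predecessor
#1=k has no predecessor
#2=k depends on [1:k]
#3=k depends on [2:k]
#4=m depends on [0:m]
#5=m depends on [4:m]
#6=m depends on [5:m]
#7=m depends on [6:m]
#8=j depends on [3:k, 7:m]
#9=m depends on [8:j]
#10=m depends on [9:m]
sources: [0:m, 1:k]
N(rest) = Σ N(rest − s) over sources s of rest; N(one piece) = 1:
  size 1 → [10]=1
  size 2 → [9,10]=1
  size 3 → [8,9,10]=1
  size 4 → [3,8,9,10]=1  [7,8,9,10]=1
  size 5 → [2,3,8,9,10]=1  [3,7,8,9,10]=2  [6,7,8,9,10]=1
  size 6 → [1,2,3,8,9,10]=1  [2,3,7,8,9,10]=3  [3,6,7,8,9,10]=3  [5,6,7,8,9,10]=1
  size 7 → [1,2,3,7,8,9,10]=4  [2,3,6,7,8,9,10]=6  [3,5,6,7,8,9,10]=4  [4,5,6,7,8,9,10]=1
  size 8 → [0,4,5,6,7,8,9,10]=1  [1,2,3,6,7,8,9,10]=10  [2,3,5,6,7,8,9,10]=10  [3,4,5,6,7,8,9,10]=5
  size 9 → [0,3,4,5,6,7,8,9,10]=6  [1,2,3,5,6,7,8,9,10]=20  [2,3,4,5,6,7,8,9,10]=15
  first=0(m) contributes 35
  first=1(k) contributes 21
|[w]| = 56

56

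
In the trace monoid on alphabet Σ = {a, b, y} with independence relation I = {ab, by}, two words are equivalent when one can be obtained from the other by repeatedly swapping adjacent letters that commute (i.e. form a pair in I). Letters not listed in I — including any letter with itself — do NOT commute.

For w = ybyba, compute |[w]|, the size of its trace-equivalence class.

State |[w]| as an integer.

0(y) covers ∅
1(b) covers ∅
2(y) covers 0:y
3(b) covers 1:b
4(a) covers 2:y
floor of heap: 0:y, 1:b
completions by unplaced set U, small U first (add the entries for U minus each lowest piece of U):
  |U|=1: {3}:1  {4}:1
  |U|=2: {1,3}:1  {2,4}:1  {3,4}:2
  |U|=3: {0,2,4}:1  {1,3,4}:3  {2,3,4}:3
  start at 0(y): 6
  start at 1(b): 4
sum over floor = 10

10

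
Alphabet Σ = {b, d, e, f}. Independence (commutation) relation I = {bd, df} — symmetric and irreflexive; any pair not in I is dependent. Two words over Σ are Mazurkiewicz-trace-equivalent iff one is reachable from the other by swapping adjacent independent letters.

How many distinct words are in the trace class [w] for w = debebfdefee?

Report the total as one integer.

3

piece 0:d — minimal
piece 1:e rests on {0:d}
piece 2:b rests on {1:e}
piece 3:e rests on {2:b}
piece 4:b rests on {3:e}
piece 5:f rests on {4:b}
piece 6:d rests on {3:e}
piece 7:e rests on {5:f, 6:d}
piece 8:f rests on {7:e}
piece 9:e rests on {8:f}
piece 10:e rests on {9:e}
minimal pieces: {0:d}
ways to finish when only these pieces remain (= sum over removing one remaining piece with nothing left below it):
  1 left: {10}→1
  2 left: {9,10}→1
  3 left: {8,9,10}→1
  4 left: {7,8,9,10}→1
  5 left: {5,7,8,9,10}→1  {6,7,8,9,10}→1
  6 left: {4,5,7,8,9,10}→1  {5,6,7,8,9,10}→2
  7 left: {4,5,6,7,8,9,10}→3
  8 left: {3,4,5,6,7,8,9,10}→3
  9 left: {2,3,4,5,6,7,8,9,10}→3
  placing 0:d first → 3 extensions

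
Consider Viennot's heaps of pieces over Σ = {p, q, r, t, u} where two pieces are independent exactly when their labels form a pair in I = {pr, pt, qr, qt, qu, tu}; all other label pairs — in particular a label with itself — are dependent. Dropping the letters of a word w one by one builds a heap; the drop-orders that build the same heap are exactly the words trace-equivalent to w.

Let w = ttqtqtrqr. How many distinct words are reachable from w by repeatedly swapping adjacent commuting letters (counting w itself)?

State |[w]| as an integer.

0(t) covers ∅
1(t) covers 0:t
2(q) covers ∅
3(t) covers 1:t
4(q) covers 2:q
5(t) covers 3:t
6(r) covers 5:t
7(q) covers 4:q
8(r) covers 6:r
floor of heap: 0:t, 2:q
completions by unplaced set U, small U first (add the entries for U minus each lowest piece of U):
  |U|=1: {7}:1  {8}:1
  |U|=2: {4,7}:1  {6,8}:1  {7,8}:2
  |U|=3: {2,4,7}:1  {4,7,8}:3  {5,6,8}:1  {6,7,8}:3
  |U|=4: {2,4,7,8}:4  {3,5,6,8}:1  {4,6,7,8}:6  {5,6,7,8}:4
  |U|=5: {1,3,5,6,8}:1  {2,4,6,7,8}:10  {3,5,6,7,8}:5  {4,5,6,7,8}:10
  |U|=6: {0,1,3,5,6,8}:1  {1,3,5,6,7,8}:6  {2,4,5,6,7,8}:20  {3,4,5,6,7,8}:15
  |U|=7: {0,1,3,5,6,7,8}:7  {1,3,4,5,6,7,8}:21  {2,3,4,5,6,7,8}:35
  start at 0(t): 56
  start at 2(q): 28
sum over floor = 84

84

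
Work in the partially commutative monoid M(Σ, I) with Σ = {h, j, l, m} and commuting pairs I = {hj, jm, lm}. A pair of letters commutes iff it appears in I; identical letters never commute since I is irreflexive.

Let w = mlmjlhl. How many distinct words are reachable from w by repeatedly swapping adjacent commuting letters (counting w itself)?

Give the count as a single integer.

piece 0:m — minimal
piece 1:l — minimal
piece 2:m rests on {0:m}
piece 3:j rests on {1:l}
piece 4:l rests on {3:j}
piece 5:h rests on {2:m, 4:l}
piece 6:l rests on {5:h}
minimal pieces: {0:m, 1:l}
ways to finish when only these pieces remain (= sum over removing one remaining piece with nothing left below it):
  1 left: {6}→1
  2 left: {5,6}→1
  3 left: {2,5,6}→1  {4,5,6}→1
  4 left: {0,2,5,6}→1  {2,4,5,6}→2  {3,4,5,6}→1
  5 left: {0,2,4,5,6}→3  {1,3,4,5,6}→1  {2,3,4,5,6}→3
  placing 0:m first → 4 extensions
  placing 1:l first → 6 extensions
total linear extensions = 10

10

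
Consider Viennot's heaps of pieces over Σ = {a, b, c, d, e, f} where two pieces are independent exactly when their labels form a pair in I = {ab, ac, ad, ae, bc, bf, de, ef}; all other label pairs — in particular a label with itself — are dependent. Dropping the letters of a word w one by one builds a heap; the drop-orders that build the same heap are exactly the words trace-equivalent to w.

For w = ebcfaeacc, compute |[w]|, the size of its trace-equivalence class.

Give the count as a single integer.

piece 0:e — minimal
piece 1:b rests on {0:e}
piece 2:c rests on {0:e}
piece 3:f rests on {2:c}
piece 4:a rests on {3:f}
piece 5:e rests on {1:b, 2:c}
piece 6:a rests on {4:a}
piece 7:c rests on {3:f, 5:e}
piece 8:c rests on {7:c}
minimal pieces: {0:e}
ways to finish when only these pieces remain (= sum over removing one remaining piece with nothing left below it):
  1 left: {6}→1  {8}→1
  2 left: {4,6}→1  {6,8}→2  {7,8}→1
  3 left: {4,6,8}→3  {5,7,8}→1  {6,7,8}→3
  4 left: {1,5,7,8}→1  {4,6,7,8}→6  {5,6,7,8}→4
  5 left: {1,5,6,7,8}→5  {3,4,6,7,8}→6  {4,5,6,7,8}→10
  6 left: {1,4,5,6,7,8}→15  {3,4,5,6,7,8}→16
  7 left: {1,3,4,5,6,7,8}→31  {2,3,4,5,6,7,8}→16
  placing 0:e first → 47 extensions

47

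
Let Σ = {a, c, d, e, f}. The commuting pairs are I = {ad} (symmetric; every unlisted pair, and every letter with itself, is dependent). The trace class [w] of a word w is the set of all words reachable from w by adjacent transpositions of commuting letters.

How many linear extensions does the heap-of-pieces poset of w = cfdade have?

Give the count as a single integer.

#0=c has no predecessor
#1=f depends on [0:c]
#2=d depends on [1:f]
#3=a depends on [1:f]
#4=d depends on [2:d]
#5=e depends on [3:a, 4:d]
sources: [0:c]
N(rest) = Σ N(rest − s) over sources s of rest; N(one piece) = 1:
  size 1 → [5]=1
  size 2 → [3,5]=1  [4,5]=1
  size 3 → [2,4,5]=1  [3,4,5]=2
  size 4 → [2,3,4,5]=3
  first=0(c) contributes 3

3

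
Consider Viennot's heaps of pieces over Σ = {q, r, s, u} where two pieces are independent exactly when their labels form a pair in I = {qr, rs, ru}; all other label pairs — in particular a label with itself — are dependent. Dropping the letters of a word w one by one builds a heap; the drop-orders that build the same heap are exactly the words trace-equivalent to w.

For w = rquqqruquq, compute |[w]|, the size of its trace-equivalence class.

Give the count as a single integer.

45

piece 0:r — minimal
piece 1:q — minimal
piece 2:u rests on {1:q}
piece 3:q rests on {2:u}
piece 4:q rests on {3:q}
piece 5:r rests on {0:r}
piece 6:u rests on {4:q}
piece 7:q rests on {6:u}
piece 8:u rests on {7:q}
piece 9:q rests on {8:u}
minimal pieces: {0:r, 1:q}
ways to finish when only these pieces remain (= sum over removing one remaining piece with nothing left below it):
  1 left: {5}→1  {9}→1
  2 left: {0,5}→1  {5,9}→2  {8,9}→1
  3 left: {0,5,9}→3  {5,8,9}→3  {7,8,9}→1
  4 left: {0,5,8,9}→6  {5,7,8,9}→4  {6,7,8,9}→1
  5 left: {0,5,7,8,9}→10  {4,6,7,8,9}→1  {5,6,7,8,9}→5
  6 left: {0,5,6,7,8,9}→15  {3,4,6,7,8,9}→1  {4,5,6,7,8,9}→6
  7 left: {0,4,5,6,7,8,9}→21  {2,3,4,6,7,8,9}→1  {3,4,5,6,7,8,9}→7
  8 left: {0,3,4,5,6,7,8,9}→28  {1,2,3,4,6,7,8,9}→1  {2,3,4,5,6,7,8,9}→8
  placing 0:r first → 9 extensions
  placing 1:q first → 36 extensions
total linear extensions = 45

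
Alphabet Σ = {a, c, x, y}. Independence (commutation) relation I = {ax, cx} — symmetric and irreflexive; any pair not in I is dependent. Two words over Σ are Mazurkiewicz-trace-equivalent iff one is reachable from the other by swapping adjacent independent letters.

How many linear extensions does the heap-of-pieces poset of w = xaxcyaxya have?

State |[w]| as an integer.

12

#0=x has no predecessor
#1=a has no predecessor
#2=x depends on [0:x]
#3=c depends on [1:a]
#4=y depends on [2:x, 3:c]
#5=a depends on [4:y]
#6=x depends on [4:y]
#7=y depends on [5:a, 6:x]
#8=a depends on [7:y]
sources: [0:x, 1:a]
N(rest) = Σ N(rest − s) over sources s of rest; N(one piece) = 1:
  size 1 → [8]=1
  size 2 → [7,8]=1
  size 3 → [5,7,8]=1  [6,7,8]=1
  size 4 → [5,6,7,8]=2
  size 5 → [4,5,6,7,8]=2
  size 6 → [2,4,5,6,7,8]=2  [3,4,5,6,7,8]=2
  size 7 → [0,2,4,5,6,7,8]=2  [1,3,4,5,6,7,8]=2  [2,3,4,5,6,7,8]=4
  first=0(x) contributes 6
  first=1(a) contributes 6
|[w]| = 12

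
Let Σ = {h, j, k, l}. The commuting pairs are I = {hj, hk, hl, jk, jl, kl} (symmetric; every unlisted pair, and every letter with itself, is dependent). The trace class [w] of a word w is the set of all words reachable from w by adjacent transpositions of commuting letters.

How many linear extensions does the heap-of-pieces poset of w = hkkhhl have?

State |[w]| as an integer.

60

drop 0:h onto floor
drop 1:k onto floor
drop 2:k onto {1:k}
drop 3:h onto {0:h}
drop 4:h onto {3:h}
drop 5:l onto floor
ground layer = {0:h, 1:k, 5:l}
drop-orders for the pieces not yet dropped (sum over which currently-grounded one goes next):
  1 to go: {2} 1  {4} 1  {5} 1
  2 to go: {1,2} 1  {2,4} 2  {2,5} 2  {3,4} 1  {4,5} 2
  3 to go: {0,3,4} 1  {1,2,4} 3  {1,2,5} 3  {2,3,4} 3  {2,4,5} 6  {3,4,5} 3
  4 to go: {0,2,3,4} 4  {0,3,4,5} 4  {1,2,3,4} 6  {1,2,4,5} 12  {2,3,4,5} 12
  if 0:h drops first: 30 orders
  if 1:k drops first: 20 orders
  if 5:l drops first: 10 orders
heap linearizations: 60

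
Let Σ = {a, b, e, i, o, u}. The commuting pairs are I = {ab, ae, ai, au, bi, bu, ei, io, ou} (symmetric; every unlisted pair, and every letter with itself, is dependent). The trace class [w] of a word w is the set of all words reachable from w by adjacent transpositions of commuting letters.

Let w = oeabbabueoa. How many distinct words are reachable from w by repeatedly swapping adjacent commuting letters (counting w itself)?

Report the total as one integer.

0(o) covers ∅
1(e) covers 0:o
2(a) covers 0:o
3(b) covers 1:e
4(b) covers 3:b
5(a) covers 2:a
6(b) covers 4:b
7(u) covers 1:e
8(e) covers 6:b, 7:u
9(o) covers 5:a, 8:e
10(a) covers 9:o
floor of heap: 0:o
completions by unplaced set U, small U first (add the entries for U minus each lowest piece of U):
  |U|=1: {10}:1
  |U|=2: {9,10}:1
  |U|=3: {5,9,10}:1  {8,9,10}:1
  |U|=4: {2,5,9,10}:1  {5,8,9,10}:2  {6,8,9,10}:1  {7,8,9,10}:1
  |U|=5: {2,5,8,9,10}:3  {4,6,8,9,10}:1  {5,6,8,9,10}:3  {5,7,8,9,10}:3  {6,7,8,9,10}:2
  |U|=6: {2,5,6,8,9,10}:6  {2,5,7,8,9,10}:6  {3,4,6,8,9,10}:1  {4,5,6,8,9,10}:4  {4,6,7,8,9,10}:3  {5,6,7,8,9,10}:8
  |U|=7: {2,4,5,6,8,9,10}:10  {2,5,6,7,8,9,10}:20  {3,4,5,6,8,9,10}:5  {3,4,6,7,8,9,10}:4  {4,5,6,7,8,9,10}:15
  |U|=8: {1,3,4,6,7,8,9,10}:4  {2,3,4,5,6,8,9,10}:15  {2,4,5,6,7,8,9,10}:45  {3,4,5,6,7,8,9,10}:24
  |U|=9: {1,3,4,5,6,7,8,9,10}:28  {2,3,4,5,6,7,8,9,10}:84
  start at 0(o): 112

112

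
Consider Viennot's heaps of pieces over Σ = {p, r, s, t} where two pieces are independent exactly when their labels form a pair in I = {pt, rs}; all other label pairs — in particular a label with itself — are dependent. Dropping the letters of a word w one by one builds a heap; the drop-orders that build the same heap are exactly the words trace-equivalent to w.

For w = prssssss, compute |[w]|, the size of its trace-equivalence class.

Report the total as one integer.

7

0(p) covers ∅
1(r) covers 0:p
2(s) covers 0:p
3(s) covers 2:s
4(s) covers 3:s
5(s) covers 4:s
6(s) covers 5:s
7(s) covers 6:s
floor of heap: 0:p
completions by unplaced set U, small U first (add the entries for U minus each lowest piece of U):
  |U|=1: {1}:1  {7}:1
  |U|=2: {1,7}:2  {6,7}:1
  |U|=3: {1,6,7}:3  {5,6,7}:1
  |U|=4: {1,5,6,7}:4  {4,5,6,7}:1
  |U|=5: {1,4,5,6,7}:5  {3,4,5,6,7}:1
  |U|=6: {1,3,4,5,6,7}:6  {2,3,4,5,6,7}:1
  start at 0(p): 7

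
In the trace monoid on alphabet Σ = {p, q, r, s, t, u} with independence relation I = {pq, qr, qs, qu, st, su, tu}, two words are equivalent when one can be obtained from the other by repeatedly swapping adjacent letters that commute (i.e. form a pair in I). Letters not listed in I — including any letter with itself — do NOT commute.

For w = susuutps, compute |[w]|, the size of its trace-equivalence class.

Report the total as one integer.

60

0(s) covers ∅
1(u) covers ∅
2(s) covers 0:s
3(u) covers 1:u
4(u) covers 3:u
5(t) covers ∅
6(p) covers 2:s, 4:u, 5:t
7(s) covers 6:p
floor of heap: 0:s, 1:u, 5:t
completions by unplaced set U, small U first (add the entries for U minus each lowest piece of U):
  |U|=1: {7}:1
  |U|=2: {6,7}:1
  |U|=3: {2,6,7}:1  {4,6,7}:1  {5,6,7}:1
  |U|=4: {0,2,6,7}:1  {2,4,6,7}:2  {2,5,6,7}:2  {3,4,6,7}:1  {4,5,6,7}:2
  |U|=5: {0,2,4,6,7}:3  {0,2,5,6,7}:3  {1,3,4,6,7}:1  {2,3,4,6,7}:3  {2,4,5,6,7}:6  {3,4,5,6,7}:3
  |U|=6: {0,2,3,4,6,7}:6  {0,2,4,5,6,7}:12  {1,2,3,4,6,7}:4  {1,3,4,5,6,7}:4  {2,3,4,5,6,7}:12
  start at 0(s): 20
  start at 1(u): 30
  start at 5(t): 10
sum over floor = 60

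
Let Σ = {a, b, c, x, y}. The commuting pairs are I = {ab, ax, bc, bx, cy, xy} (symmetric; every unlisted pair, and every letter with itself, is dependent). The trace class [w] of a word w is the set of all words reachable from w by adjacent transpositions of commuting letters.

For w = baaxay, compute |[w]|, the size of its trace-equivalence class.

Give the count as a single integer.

24

drop 0:b onto floor
drop 1:a onto floor
drop 2:a onto {1:a}
drop 3:x onto floor
drop 4:a onto {2:a}
drop 5:y onto {0:b, 4:a}
ground layer = {0:b, 1:a, 3:x}
drop-orders for the pieces not yet dropped (sum over which currently-grounded one goes next):
  1 to go: {3} 1  {5} 1
  2 to go: {0,5} 1  {3,5} 2  {4,5} 1
  3 to go: {0,3,5} 3  {0,4,5} 2  {2,4,5} 1  {3,4,5} 3
  4 to go: {0,2,4,5} 3  {0,3,4,5} 8  {1,2,4,5} 1  {2,3,4,5} 4
  if 0:b drops first: 5 orders
  if 1:a drops first: 15 orders
  if 3:x drops first: 4 orders
heap linearizations: 24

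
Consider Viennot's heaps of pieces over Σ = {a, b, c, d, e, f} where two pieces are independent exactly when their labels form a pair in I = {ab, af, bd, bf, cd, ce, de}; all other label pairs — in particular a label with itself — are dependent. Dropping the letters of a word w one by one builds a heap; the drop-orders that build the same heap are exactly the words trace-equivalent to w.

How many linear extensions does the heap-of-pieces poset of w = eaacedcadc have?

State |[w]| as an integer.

#0=e has no predecessor
#1=a depends on [0:e]
#2=a depends on [1:a]
#3=c depends on [2:a]
#4=e depends on [2:a]
#5=d depends on [2:a]
#6=c depends on [3:c]
#7=a depends on [4:e, 5:d, 6:c]
#8=d depends on [7:a]
#9=c depends on [7:a]
sources: [0:e]
N(rest) = Σ N(rest − s) over sources s of rest; N(one piece) = 1:
  size 1 → [8]=1  [9]=1
  size 2 → [8,9]=2
  size 3 → [7,8,9]=2
  size 4 → [4,7,8,9]=2  [5,7,8,9]=2  [6,7,8,9]=2
  size 5 → [3,6,7,8,9]=2  [4,5,7,8,9]=4  [4,6,7,8,9]=4  [5,6,7,8,9]=4
  size 6 → [3,4,6,7,8,9]=6  [3,5,6,7,8,9]=6  [4,5,6,7,8,9]=12
  size 7 → [3,4,5,6,7,8,9]=24
  size 8 → [2,3,4,5,6,7,8,9]=24
  first=0(e) contributes 24

24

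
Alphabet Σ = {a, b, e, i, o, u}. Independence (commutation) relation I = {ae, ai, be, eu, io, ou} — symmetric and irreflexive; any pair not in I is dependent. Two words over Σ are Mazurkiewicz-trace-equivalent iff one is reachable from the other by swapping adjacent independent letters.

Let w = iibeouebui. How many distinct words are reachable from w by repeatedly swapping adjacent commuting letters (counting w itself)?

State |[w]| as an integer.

17

drop 0:i onto floor
drop 1:i onto {0:i}
drop 2:b onto {1:i}
drop 3:e onto {1:i}
drop 4:o onto {2:b, 3:e}
drop 5:u onto {2:b}
drop 6:e onto {4:o}
drop 7:b onto {4:o, 5:u}
drop 8:u onto {7:b}
drop 9:i onto {6:e, 8:u}
ground layer = {0:i}
drop-orders for the pieces not yet dropped (sum over which currently-grounded one goes next):
  1 to go: {9} 1
  2 to go: {6,9} 1  {8,9} 1
  3 to go: {6,8,9} 2  {7,8,9} 1
  4 to go: {5,7,8,9} 1  {6,7,8,9} 3
  5 to go: {4,6,7,8,9} 3  {5,6,7,8,9} 4
  6 to go: {3,4,6,7,8,9} 3  {4,5,6,7,8,9} 7
  7 to go: {2,4,5,6,7,8,9} 7  {3,4,5,6,7,8,9} 10
  8 to go: {2,3,4,5,6,7,8,9} 17
  if 0:i drops first: 17 orders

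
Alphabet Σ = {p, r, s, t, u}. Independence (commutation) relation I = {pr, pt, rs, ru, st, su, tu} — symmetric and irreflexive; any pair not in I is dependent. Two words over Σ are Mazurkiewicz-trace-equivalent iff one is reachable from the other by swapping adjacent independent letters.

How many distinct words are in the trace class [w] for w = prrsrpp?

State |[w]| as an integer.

#0=p has no predecessor
#1=r has no predecessor
#2=r depends on [1:r]
#3=s depends on [0:p]
#4=r depends on [2:r]
#5=p depends on [3:s]
#6=p depends on [5:p]
sources: [0:p, 1:r]
N(rest) = Σ N(rest − s) over sources s of rest; N(one piece) = 1:
  size 1 → [4]=1  [6]=1
  size 2 → [2,4]=1  [4,6]=2  [5,6]=1
  size 3 → [1,2,4]=1  [2,4,6]=3  [3,5,6]=1  [4,5,6]=3
  size 4 → [0,3,5,6]=1  [1,2,4,6]=4  [2,4,5,6]=6  [3,4,5,6]=4
  size 5 → [0,3,4,5,6]=5  [1,2,4,5,6]=10  [2,3,4,5,6]=10
  first=0(p) contributes 20
  first=1(r) contributes 15
|[w]| = 35

35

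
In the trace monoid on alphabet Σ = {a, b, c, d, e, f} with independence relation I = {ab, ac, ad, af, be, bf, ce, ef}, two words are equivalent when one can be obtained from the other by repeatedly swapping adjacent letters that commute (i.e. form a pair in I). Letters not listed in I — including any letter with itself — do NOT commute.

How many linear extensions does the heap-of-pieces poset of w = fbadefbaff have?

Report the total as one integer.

drop 0:f onto floor
drop 1:b onto floor
drop 2:a onto floor
drop 3:d onto {0:f, 1:b}
drop 4:e onto {2:a, 3:d}
drop 5:f onto {3:d}
drop 6:b onto {3:d}
drop 7:a onto {4:e}
drop 8:f onto {5:f}
drop 9:f onto {8:f}
ground layer = {0:f, 1:b, 2:a}
drop-orders for the pieces not yet dropped (sum over which currently-grounded one goes next):
  1 to go: {6} 1  {7} 1  {9} 1
  2 to go: {4,7} 1  {6,7} 2  {6,9} 2  {7,9} 2  {8,9} 1
  3 to go: {2,4,7} 1  {4,6,7} 3  {4,7,9} 3  {5,8,9} 1  {6,7,9} 6  {6,8,9} 3  {7,8,9} 3
  4 to go: {2,4,6,7} 4  {2,4,7,9} 4  {4,6,7,9} 12  {4,7,8,9} 6  {5,6,8,9} 4  {5,7,8,9} 4  {6,7,8,9} 12
  5 to go: {2,4,6,7,9} 20  {2,4,7,8,9} 10  {4,5,7,8,9} 10  {4,6,7,8,9} 30  {5,6,7,8,9} 20
  6 to go: {2,4,5,7,8,9} 20  {2,4,6,7,8,9} 60  {4,5,6,7,8,9} 60
  7 to go: {2,4,5,6,7,8,9} 140  {3,4,5,6,7,8,9} 60
  8 to go: {0,3,4,5,6,7,8,9} 60  {1,3,4,5,6,7,8,9} 60  {2,3,4,5,6,7,8,9} 200
  if 0:f drops first: 260 orders
  if 1:b drops first: 260 orders
  if 2:a drops first: 120 orders
heap linearizations: 640

640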